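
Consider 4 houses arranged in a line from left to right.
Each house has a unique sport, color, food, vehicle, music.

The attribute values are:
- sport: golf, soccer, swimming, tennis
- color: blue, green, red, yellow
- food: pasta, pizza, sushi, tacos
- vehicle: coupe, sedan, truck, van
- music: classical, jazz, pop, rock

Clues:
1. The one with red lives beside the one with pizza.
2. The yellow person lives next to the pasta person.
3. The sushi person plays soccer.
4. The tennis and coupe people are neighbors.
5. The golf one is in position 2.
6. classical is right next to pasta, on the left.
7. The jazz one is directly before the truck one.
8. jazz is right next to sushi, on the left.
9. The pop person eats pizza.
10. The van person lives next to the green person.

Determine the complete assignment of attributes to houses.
Solution:

House | Sport | Color | Food | Vehicle | Music
----------------------------------------------
  1   | tennis | yellow | tacos | van | classical
  2   | golf | green | pasta | coupe | jazz
  3   | soccer | red | sushi | truck | rock
  4   | swimming | blue | pizza | sedan | pop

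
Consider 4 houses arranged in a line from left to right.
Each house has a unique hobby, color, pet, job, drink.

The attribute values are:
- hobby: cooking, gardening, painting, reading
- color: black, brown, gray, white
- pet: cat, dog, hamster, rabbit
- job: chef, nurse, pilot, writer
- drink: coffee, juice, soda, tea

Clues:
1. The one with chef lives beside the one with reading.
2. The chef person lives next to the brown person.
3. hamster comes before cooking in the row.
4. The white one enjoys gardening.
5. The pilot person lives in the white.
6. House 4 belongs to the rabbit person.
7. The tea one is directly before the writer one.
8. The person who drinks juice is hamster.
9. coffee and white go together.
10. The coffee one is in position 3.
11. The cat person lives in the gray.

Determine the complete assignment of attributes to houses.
Solution:

House | Hobby | Color | Pet | Job | Drink
-----------------------------------------
  1   | painting | gray | cat | chef | tea
  2   | reading | brown | hamster | writer | juice
  3   | gardening | white | dog | pilot | coffee
  4   | cooking | black | rabbit | nurse | soda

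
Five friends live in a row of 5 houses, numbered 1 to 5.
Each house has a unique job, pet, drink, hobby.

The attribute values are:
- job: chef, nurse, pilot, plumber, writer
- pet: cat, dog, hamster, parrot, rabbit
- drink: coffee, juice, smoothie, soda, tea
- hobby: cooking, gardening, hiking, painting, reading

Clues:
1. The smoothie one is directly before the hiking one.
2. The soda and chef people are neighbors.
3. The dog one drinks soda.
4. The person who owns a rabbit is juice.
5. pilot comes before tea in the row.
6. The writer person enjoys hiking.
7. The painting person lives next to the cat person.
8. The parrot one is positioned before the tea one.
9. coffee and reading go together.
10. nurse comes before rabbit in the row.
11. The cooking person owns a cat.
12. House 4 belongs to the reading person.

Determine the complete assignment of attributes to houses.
Solution:

House | Job | Pet | Drink | Hobby
---------------------------------
  1   | nurse | dog | soda | painting
  2   | chef | cat | smoothie | cooking
  3   | writer | rabbit | juice | hiking
  4   | pilot | parrot | coffee | reading
  5   | plumber | hamster | tea | gardening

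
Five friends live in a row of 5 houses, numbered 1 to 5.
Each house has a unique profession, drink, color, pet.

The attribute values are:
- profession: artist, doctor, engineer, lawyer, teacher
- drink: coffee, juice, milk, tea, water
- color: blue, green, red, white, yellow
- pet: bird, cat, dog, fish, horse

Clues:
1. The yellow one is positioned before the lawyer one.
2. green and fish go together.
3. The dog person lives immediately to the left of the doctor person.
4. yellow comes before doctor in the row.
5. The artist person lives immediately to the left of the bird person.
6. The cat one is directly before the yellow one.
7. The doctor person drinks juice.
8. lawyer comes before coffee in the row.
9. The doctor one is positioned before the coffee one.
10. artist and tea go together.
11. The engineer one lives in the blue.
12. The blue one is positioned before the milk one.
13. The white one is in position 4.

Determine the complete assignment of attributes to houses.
Solution:

House | Profession | Drink | Color | Pet
----------------------------------------
  1   | engineer | water | blue | cat
  2   | artist | tea | yellow | dog
  3   | doctor | juice | red | bird
  4   | lawyer | milk | white | horse
  5   | teacher | coffee | green | fish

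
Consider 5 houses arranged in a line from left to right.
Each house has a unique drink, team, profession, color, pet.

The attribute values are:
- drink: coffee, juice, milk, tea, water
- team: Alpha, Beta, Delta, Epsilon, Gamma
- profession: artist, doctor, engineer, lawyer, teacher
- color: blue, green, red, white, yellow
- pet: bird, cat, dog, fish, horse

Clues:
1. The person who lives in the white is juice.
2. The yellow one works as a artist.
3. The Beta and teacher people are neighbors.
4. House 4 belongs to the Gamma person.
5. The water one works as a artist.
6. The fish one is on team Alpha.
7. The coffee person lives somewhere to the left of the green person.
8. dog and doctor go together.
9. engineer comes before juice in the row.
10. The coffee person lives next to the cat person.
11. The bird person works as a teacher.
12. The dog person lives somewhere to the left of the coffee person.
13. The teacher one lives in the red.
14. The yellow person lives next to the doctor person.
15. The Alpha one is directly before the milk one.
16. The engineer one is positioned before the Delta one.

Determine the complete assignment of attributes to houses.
Solution:

House | Drink | Team | Profession | Color | Pet
-----------------------------------------------
  1   | water | Alpha | artist | yellow | fish
  2   | milk | Beta | doctor | blue | dog
  3   | coffee | Epsilon | teacher | red | bird
  4   | tea | Gamma | engineer | green | cat
  5   | juice | Delta | lawyer | white | horse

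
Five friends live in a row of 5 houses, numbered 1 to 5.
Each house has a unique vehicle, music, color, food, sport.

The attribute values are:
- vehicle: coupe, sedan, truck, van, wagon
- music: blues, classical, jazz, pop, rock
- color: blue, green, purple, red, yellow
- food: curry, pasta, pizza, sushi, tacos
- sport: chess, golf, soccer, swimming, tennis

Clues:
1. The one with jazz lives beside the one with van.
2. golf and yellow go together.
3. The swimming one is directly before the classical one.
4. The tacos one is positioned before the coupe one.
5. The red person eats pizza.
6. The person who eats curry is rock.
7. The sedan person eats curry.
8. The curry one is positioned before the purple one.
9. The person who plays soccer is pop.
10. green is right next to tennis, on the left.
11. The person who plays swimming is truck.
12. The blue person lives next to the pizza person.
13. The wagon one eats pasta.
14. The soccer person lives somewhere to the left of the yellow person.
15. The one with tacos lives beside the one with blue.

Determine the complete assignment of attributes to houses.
Solution:

House | Vehicle | Music | Color | Food | Sport
----------------------------------------------
  1   | truck | jazz | green | tacos | swimming
  2   | van | classical | blue | sushi | tennis
  3   | coupe | pop | red | pizza | soccer
  4   | sedan | rock | yellow | curry | golf
  5   | wagon | blues | purple | pasta | chess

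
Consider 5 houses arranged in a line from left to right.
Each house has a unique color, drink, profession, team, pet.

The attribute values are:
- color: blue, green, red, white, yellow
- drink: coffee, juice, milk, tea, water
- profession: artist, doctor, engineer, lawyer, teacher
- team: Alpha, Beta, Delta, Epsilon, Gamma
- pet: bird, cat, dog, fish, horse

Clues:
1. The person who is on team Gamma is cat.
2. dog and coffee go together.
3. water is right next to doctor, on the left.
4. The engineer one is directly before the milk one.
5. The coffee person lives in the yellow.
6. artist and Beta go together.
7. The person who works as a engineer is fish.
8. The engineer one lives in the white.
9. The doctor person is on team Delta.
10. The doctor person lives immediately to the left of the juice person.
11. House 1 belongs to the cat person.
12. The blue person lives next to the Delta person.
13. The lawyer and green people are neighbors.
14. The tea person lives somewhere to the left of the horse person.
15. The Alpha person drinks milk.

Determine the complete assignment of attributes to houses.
Solution:

House | Color | Drink | Profession | Team | Pet
-----------------------------------------------
  1   | blue | water | lawyer | Gamma | cat
  2   | green | tea | doctor | Delta | bird
  3   | white | juice | engineer | Epsilon | fish
  4   | red | milk | teacher | Alpha | horse
  5   | yellow | coffee | artist | Beta | dog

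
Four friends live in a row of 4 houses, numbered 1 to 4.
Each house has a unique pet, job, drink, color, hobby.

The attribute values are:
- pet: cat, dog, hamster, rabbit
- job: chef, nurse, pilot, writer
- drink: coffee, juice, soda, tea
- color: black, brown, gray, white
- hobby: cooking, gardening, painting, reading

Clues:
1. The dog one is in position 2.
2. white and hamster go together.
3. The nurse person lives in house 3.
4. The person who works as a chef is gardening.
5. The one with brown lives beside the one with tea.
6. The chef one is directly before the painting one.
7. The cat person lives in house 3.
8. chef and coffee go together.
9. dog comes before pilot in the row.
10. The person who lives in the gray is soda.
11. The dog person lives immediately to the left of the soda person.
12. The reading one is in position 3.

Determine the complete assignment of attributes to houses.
Solution:

House | Pet | Job | Drink | Color | Hobby
-----------------------------------------
  1   | rabbit | chef | coffee | brown | gardening
  2   | dog | writer | tea | black | painting
  3   | cat | nurse | soda | gray | reading
  4   | hamster | pilot | juice | white | cooking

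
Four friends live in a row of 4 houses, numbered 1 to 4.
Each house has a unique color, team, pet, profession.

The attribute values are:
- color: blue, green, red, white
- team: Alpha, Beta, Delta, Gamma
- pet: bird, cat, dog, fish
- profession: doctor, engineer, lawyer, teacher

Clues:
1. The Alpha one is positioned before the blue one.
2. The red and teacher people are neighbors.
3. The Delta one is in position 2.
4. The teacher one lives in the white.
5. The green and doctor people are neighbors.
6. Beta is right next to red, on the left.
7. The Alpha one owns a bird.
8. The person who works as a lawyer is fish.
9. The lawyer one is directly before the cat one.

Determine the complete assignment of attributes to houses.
Solution:

House | Color | Team | Pet | Profession
---------------------------------------
  1   | green | Beta | fish | lawyer
  2   | red | Delta | cat | doctor
  3   | white | Alpha | bird | teacher
  4   | blue | Gamma | dog | engineer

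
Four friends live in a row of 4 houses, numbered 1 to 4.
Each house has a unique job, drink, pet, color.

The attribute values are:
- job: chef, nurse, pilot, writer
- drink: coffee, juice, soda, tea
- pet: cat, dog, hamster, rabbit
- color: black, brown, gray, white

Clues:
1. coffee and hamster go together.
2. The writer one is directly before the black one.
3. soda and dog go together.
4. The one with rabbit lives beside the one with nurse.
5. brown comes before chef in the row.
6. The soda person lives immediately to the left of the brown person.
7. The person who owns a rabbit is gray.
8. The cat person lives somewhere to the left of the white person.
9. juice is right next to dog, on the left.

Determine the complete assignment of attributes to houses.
Solution:

House | Job | Drink | Pet | Color
---------------------------------
  1   | writer | juice | rabbit | gray
  2   | nurse | soda | dog | black
  3   | pilot | tea | cat | brown
  4   | chef | coffee | hamster | white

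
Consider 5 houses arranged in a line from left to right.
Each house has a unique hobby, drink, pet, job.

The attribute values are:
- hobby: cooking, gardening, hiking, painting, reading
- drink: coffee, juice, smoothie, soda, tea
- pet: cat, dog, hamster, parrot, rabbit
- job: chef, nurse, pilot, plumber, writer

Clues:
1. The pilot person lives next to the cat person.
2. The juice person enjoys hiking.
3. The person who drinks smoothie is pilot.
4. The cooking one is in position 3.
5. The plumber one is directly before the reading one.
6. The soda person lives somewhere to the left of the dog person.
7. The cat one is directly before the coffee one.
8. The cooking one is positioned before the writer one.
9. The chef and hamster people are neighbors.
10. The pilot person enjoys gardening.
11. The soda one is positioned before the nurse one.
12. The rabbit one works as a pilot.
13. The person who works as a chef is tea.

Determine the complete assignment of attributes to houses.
Solution:

House | Hobby | Drink | Pet | Job
---------------------------------
  1   | gardening | smoothie | rabbit | pilot
  2   | painting | tea | cat | chef
  3   | cooking | coffee | hamster | plumber
  4   | reading | soda | parrot | writer
  5   | hiking | juice | dog | nurse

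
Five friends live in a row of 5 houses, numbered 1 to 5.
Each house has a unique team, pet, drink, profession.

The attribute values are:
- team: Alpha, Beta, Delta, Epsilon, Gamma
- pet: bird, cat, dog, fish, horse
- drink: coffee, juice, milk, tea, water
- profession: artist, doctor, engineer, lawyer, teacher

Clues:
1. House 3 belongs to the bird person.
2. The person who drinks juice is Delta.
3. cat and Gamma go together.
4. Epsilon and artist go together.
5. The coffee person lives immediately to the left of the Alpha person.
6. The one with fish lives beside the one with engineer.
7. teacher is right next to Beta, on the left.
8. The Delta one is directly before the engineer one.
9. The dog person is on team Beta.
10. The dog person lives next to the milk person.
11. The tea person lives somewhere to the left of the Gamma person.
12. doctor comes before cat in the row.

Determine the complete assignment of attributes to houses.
Solution:

House | Team | Pet | Drink | Profession
---------------------------------------
  1   | Delta | fish | juice | teacher
  2   | Beta | dog | coffee | engineer
  3   | Alpha | bird | milk | doctor
  4   | Epsilon | horse | tea | artist
  5   | Gamma | cat | water | lawyer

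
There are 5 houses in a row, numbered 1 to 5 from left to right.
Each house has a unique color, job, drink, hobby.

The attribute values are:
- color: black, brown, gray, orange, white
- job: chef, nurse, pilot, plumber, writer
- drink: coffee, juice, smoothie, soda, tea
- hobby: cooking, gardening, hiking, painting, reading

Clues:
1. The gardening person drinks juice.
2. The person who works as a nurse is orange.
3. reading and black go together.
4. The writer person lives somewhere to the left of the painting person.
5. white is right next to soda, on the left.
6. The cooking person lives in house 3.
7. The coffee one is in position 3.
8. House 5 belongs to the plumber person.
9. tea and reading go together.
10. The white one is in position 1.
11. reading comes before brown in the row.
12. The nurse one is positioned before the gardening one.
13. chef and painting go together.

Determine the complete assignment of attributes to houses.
Solution:

House | Color | Job | Drink | Hobby
-----------------------------------
  1   | white | writer | smoothie | hiking
  2   | gray | chef | soda | painting
  3   | orange | nurse | coffee | cooking
  4   | black | pilot | tea | reading
  5   | brown | plumber | juice | gardening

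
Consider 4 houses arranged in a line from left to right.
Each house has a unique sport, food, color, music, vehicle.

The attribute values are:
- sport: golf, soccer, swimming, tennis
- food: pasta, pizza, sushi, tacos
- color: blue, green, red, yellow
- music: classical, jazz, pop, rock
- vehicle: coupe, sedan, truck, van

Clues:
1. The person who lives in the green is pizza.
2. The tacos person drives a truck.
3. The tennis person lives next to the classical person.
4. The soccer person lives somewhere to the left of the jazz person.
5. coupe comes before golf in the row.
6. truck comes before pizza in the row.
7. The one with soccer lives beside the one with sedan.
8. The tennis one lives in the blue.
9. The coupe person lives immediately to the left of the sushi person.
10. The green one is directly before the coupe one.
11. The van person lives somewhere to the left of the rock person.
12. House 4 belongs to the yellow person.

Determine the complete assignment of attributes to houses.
Solution:

House | Sport | Food | Color | Music | Vehicle
----------------------------------------------
  1   | tennis | tacos | blue | pop | truck
  2   | swimming | pizza | green | classical | van
  3   | soccer | pasta | red | rock | coupe
  4   | golf | sushi | yellow | jazz | sedan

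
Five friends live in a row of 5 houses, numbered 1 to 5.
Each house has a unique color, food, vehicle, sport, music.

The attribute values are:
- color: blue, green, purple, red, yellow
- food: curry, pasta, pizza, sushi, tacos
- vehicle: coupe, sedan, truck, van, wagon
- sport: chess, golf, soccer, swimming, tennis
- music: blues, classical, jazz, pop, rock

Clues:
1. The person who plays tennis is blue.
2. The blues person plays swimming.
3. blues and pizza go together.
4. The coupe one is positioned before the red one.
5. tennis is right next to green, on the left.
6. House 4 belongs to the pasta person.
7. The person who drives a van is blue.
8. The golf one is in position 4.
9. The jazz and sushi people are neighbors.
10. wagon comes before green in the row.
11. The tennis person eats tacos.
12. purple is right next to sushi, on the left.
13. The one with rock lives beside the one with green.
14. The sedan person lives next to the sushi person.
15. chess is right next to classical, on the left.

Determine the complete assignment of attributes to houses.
Solution:

House | Color | Food | Vehicle | Sport | Music
----------------------------------------------
  1   | purple | curry | sedan | chess | jazz
  2   | yellow | sushi | wagon | soccer | classical
  3   | blue | tacos | van | tennis | rock
  4   | green | pasta | coupe | golf | pop
  5   | red | pizza | truck | swimming | blues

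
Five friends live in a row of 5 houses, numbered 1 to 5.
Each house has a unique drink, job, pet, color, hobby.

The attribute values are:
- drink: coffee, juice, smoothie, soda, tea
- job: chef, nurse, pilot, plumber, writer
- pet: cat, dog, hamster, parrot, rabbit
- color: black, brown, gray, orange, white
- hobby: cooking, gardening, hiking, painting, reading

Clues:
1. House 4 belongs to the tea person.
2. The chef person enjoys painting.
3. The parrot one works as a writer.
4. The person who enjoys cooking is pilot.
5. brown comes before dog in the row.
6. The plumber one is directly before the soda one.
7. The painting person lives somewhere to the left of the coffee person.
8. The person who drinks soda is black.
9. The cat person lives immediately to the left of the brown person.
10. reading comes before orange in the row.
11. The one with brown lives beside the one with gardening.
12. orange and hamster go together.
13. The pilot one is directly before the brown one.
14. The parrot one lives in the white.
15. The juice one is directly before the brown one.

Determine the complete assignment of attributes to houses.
Solution:

House | Drink | Job | Pet | Color | Hobby
-----------------------------------------
  1   | juice | pilot | cat | gray | cooking
  2   | smoothie | plumber | rabbit | brown | reading
  3   | soda | nurse | dog | black | gardening
  4   | tea | chef | hamster | orange | painting
  5   | coffee | writer | parrot | white | hiking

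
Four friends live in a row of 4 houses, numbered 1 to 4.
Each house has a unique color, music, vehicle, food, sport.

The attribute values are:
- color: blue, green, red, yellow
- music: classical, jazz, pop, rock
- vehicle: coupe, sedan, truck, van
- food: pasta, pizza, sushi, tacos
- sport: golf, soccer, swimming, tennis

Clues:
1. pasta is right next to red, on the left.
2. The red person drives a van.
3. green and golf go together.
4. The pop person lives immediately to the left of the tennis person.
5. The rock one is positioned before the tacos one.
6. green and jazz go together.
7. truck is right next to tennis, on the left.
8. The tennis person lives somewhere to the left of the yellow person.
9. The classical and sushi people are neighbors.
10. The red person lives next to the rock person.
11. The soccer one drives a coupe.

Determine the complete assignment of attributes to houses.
Solution:

House | Color | Music | Vehicle | Food | Sport
----------------------------------------------
  1   | blue | pop | truck | pasta | swimming
  2   | red | classical | van | pizza | tennis
  3   | yellow | rock | coupe | sushi | soccer
  4   | green | jazz | sedan | tacos | golf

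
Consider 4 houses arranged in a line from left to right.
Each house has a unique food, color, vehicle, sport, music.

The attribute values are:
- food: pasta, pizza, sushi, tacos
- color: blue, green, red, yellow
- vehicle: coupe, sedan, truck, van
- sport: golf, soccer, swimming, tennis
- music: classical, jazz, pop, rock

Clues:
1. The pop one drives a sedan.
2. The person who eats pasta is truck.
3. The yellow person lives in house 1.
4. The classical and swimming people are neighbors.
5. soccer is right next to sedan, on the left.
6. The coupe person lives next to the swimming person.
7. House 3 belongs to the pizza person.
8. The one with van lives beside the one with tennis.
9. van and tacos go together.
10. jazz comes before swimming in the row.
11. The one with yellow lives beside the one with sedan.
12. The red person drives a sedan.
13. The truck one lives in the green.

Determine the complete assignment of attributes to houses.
Solution:

House | Food | Color | Vehicle | Sport | Music
----------------------------------------------
  1   | tacos | yellow | van | soccer | jazz
  2   | sushi | red | sedan | tennis | pop
  3   | pizza | blue | coupe | golf | classical
  4   | pasta | green | truck | swimming | rock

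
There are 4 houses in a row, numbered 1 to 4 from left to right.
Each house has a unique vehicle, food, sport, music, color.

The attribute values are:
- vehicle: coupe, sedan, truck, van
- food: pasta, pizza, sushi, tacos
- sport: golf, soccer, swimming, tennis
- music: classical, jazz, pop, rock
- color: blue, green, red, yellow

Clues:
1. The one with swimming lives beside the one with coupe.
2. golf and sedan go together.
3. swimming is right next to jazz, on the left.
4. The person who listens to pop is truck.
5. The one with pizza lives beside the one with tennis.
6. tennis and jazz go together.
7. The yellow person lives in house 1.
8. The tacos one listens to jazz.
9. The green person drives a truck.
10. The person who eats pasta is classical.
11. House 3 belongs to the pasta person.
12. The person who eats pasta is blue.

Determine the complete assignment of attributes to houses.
Solution:

House | Vehicle | Food | Sport | Music | Color
----------------------------------------------
  1   | van | pizza | swimming | rock | yellow
  2   | coupe | tacos | tennis | jazz | red
  3   | sedan | pasta | golf | classical | blue
  4   | truck | sushi | soccer | pop | green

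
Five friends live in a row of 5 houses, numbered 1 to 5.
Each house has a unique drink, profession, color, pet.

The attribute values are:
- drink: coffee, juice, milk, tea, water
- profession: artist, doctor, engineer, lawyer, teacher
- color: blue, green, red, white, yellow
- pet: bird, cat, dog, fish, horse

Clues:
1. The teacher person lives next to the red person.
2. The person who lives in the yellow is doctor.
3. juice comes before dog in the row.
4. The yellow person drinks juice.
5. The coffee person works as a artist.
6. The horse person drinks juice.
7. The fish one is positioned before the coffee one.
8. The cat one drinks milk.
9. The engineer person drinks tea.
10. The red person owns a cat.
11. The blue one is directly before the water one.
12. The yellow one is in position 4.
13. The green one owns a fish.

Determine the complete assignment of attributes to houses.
Solution:

House | Drink | Profession | Color | Pet
----------------------------------------
  1   | tea | engineer | blue | bird
  2   | water | teacher | green | fish
  3   | milk | lawyer | red | cat
  4   | juice | doctor | yellow | horse
  5   | coffee | artist | white | dog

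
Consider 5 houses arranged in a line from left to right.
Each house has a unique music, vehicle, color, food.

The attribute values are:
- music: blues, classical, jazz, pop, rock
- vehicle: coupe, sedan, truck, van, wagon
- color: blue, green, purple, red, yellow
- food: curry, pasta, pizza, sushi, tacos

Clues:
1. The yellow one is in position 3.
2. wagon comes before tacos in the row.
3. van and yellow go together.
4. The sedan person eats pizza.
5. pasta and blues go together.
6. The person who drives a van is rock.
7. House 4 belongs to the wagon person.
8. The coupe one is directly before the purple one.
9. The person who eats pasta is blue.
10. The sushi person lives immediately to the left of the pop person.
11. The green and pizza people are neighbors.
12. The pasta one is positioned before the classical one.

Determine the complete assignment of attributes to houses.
Solution:

House | Music | Vehicle | Color | Food
--------------------------------------
  1   | jazz | coupe | green | sushi
  2   | pop | sedan | purple | pizza
  3   | rock | van | yellow | curry
  4   | blues | wagon | blue | pasta
  5   | classical | truck | red | tacos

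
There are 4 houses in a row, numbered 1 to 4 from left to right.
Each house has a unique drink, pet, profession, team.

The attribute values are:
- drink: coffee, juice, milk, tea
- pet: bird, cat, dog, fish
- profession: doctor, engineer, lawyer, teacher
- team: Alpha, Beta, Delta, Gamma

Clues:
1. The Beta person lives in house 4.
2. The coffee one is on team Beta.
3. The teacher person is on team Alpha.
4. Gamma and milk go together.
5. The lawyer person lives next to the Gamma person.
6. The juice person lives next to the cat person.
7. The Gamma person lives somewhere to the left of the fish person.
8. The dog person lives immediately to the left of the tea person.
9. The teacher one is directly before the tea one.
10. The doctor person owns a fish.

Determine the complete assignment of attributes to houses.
Solution:

House | Drink | Pet | Profession | Team
---------------------------------------
  1   | juice | dog | teacher | Alpha
  2   | tea | cat | lawyer | Delta
  3   | milk | bird | engineer | Gamma
  4   | coffee | fish | doctor | Beta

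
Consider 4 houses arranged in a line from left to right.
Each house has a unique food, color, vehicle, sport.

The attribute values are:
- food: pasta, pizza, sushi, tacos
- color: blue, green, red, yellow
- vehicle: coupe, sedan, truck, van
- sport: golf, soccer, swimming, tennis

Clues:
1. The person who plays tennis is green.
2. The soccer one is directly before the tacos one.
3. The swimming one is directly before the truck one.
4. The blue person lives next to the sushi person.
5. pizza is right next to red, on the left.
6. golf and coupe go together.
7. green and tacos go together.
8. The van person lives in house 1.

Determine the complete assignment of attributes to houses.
Solution:

House | Food | Color | Vehicle | Sport
--------------------------------------
  1   | pizza | blue | van | swimming
  2   | sushi | red | truck | soccer
  3   | tacos | green | sedan | tennis
  4   | pasta | yellow | coupe | golf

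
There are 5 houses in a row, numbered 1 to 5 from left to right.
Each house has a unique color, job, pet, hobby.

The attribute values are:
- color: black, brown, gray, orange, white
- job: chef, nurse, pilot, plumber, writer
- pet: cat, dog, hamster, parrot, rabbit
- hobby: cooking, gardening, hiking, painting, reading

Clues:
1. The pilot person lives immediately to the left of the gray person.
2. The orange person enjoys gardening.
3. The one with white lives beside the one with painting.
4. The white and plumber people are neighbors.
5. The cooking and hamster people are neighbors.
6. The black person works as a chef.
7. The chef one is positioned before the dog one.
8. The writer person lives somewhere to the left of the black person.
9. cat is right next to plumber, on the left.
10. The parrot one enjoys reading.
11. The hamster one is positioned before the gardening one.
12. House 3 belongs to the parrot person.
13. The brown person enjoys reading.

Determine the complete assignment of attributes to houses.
Solution:

House | Color | Job | Pet | Hobby
---------------------------------
  1   | white | pilot | cat | cooking
  2   | gray | plumber | hamster | painting
  3   | brown | writer | parrot | reading
  4   | black | chef | rabbit | hiking
  5   | orange | nurse | dog | gardening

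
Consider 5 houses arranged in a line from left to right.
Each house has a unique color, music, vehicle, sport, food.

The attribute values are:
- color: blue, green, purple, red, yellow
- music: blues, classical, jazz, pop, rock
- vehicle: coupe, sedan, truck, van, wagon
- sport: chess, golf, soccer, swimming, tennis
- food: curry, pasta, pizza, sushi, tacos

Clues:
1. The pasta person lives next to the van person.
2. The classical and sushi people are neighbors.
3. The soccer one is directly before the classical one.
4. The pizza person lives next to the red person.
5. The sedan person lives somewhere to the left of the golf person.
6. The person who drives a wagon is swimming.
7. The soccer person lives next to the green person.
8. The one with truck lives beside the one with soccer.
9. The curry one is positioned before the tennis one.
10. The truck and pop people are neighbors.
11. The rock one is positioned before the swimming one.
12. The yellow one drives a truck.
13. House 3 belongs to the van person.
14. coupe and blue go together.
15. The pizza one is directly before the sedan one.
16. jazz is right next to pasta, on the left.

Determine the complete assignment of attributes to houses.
Solution:

House | Color | Music | Vehicle | Sport | Food
----------------------------------------------
  1   | yellow | jazz | truck | chess | pizza
  2   | red | pop | sedan | soccer | pasta
  3   | green | classical | van | golf | curry
  4   | blue | rock | coupe | tennis | sushi
  5   | purple | blues | wagon | swimming | tacos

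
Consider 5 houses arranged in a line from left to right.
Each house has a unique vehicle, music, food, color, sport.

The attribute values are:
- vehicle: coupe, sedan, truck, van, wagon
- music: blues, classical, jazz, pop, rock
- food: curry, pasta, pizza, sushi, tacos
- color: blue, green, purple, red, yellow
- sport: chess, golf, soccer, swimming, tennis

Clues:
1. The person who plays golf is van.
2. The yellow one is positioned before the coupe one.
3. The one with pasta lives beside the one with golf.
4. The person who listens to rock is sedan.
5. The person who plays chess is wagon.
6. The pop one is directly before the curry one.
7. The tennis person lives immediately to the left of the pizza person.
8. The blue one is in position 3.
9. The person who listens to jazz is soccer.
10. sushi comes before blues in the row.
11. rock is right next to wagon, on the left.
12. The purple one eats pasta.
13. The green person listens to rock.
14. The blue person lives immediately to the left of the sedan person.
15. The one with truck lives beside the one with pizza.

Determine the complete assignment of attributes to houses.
Solution:

House | Vehicle | Music | Food | Color | Sport
----------------------------------------------
  1   | truck | classical | pasta | purple | tennis
  2   | van | pop | pizza | yellow | golf
  3   | coupe | jazz | curry | blue | soccer
  4   | sedan | rock | sushi | green | swimming
  5   | wagon | blues | tacos | red | chess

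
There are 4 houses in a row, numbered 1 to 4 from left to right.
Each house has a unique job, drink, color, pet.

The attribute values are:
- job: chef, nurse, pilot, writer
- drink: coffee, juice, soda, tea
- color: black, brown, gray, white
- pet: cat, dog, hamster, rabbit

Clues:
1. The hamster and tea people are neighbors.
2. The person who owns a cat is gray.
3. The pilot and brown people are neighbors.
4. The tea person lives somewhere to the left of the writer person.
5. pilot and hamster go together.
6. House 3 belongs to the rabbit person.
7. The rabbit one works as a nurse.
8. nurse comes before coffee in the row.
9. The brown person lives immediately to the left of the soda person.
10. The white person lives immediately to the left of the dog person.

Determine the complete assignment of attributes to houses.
Solution:

House | Job | Drink | Color | Pet
---------------------------------
  1   | pilot | juice | white | hamster
  2   | chef | tea | brown | dog
  3   | nurse | soda | black | rabbit
  4   | writer | coffee | gray | cat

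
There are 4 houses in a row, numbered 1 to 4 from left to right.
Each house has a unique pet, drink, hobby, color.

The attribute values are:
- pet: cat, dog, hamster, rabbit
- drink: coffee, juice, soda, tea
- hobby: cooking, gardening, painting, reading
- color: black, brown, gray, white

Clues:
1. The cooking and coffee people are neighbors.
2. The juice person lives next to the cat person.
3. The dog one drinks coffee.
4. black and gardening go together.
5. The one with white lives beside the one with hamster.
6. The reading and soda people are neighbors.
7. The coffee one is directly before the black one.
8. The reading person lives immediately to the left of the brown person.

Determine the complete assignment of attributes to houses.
Solution:

House | Pet | Drink | Hobby | Color
-----------------------------------
  1   | rabbit | juice | reading | gray
  2   | cat | soda | cooking | brown
  3   | dog | coffee | painting | white
  4   | hamster | tea | gardening | black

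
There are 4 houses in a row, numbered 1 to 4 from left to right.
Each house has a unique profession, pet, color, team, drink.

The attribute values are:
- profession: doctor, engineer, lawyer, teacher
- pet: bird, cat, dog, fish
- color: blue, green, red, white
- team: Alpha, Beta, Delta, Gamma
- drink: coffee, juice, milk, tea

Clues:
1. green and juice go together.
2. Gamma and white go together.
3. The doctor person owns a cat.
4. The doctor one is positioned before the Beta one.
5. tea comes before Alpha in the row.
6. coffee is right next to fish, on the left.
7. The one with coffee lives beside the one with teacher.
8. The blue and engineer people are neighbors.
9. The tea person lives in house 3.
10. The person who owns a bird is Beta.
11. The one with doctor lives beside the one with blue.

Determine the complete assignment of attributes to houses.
Solution:

House | Profession | Pet | Color | Team | Drink
-----------------------------------------------
  1   | doctor | cat | white | Gamma | coffee
  2   | teacher | fish | blue | Delta | milk
  3   | engineer | bird | red | Beta | tea
  4   | lawyer | dog | green | Alpha | juice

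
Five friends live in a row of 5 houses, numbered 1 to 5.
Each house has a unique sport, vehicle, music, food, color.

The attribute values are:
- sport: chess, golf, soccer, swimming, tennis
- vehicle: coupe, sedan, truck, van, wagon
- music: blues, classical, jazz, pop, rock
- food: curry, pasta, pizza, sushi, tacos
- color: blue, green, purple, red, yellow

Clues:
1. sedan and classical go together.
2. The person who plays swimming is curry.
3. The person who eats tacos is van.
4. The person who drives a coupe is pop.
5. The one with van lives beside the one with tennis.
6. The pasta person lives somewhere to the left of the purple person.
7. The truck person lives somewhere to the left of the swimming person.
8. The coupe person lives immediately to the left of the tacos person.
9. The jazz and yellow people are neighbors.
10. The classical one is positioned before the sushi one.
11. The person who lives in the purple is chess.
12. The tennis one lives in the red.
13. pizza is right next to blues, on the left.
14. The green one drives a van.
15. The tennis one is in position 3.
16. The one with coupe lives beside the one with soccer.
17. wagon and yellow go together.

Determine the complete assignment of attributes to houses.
Solution:

House | Sport | Vehicle | Music | Food | Color
----------------------------------------------
  1   | golf | coupe | pop | pizza | blue
  2   | soccer | van | blues | tacos | green
  3   | tennis | sedan | classical | pasta | red
  4   | chess | truck | jazz | sushi | purple
  5   | swimming | wagon | rock | curry | yellow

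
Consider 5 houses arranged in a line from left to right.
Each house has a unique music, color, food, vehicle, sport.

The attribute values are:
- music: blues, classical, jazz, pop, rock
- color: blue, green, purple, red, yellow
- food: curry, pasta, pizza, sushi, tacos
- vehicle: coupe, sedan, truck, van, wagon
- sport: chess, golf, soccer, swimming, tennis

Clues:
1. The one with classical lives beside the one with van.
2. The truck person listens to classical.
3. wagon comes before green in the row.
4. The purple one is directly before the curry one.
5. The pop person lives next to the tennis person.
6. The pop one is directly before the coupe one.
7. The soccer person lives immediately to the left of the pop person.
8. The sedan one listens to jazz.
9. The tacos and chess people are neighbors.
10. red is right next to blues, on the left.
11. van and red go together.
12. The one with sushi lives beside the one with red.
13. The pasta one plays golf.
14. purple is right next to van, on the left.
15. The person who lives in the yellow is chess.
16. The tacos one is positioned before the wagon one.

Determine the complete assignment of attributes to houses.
Solution:

House | Music | Color | Food | Vehicle | Sport
----------------------------------------------
  1   | classical | purple | sushi | truck | soccer
  2   | pop | red | curry | van | swimming
  3   | blues | blue | tacos | coupe | tennis
  4   | rock | yellow | pizza | wagon | chess
  5   | jazz | green | pasta | sedan | golf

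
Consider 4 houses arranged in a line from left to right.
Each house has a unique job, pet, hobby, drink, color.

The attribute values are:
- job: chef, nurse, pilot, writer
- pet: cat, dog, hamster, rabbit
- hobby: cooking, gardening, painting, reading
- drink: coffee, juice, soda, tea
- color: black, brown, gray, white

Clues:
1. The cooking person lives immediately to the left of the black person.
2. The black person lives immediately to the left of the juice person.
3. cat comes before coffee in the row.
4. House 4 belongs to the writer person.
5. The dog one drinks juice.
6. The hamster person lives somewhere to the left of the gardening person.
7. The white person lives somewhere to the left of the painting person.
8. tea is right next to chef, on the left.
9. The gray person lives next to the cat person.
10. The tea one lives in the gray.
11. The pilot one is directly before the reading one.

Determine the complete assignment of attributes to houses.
Solution:

House | Job | Pet | Hobby | Drink | Color
-----------------------------------------
  1   | pilot | hamster | cooking | tea | gray
  2   | chef | cat | reading | soda | black
  3   | nurse | dog | gardening | juice | white
  4   | writer | rabbit | painting | coffee | brown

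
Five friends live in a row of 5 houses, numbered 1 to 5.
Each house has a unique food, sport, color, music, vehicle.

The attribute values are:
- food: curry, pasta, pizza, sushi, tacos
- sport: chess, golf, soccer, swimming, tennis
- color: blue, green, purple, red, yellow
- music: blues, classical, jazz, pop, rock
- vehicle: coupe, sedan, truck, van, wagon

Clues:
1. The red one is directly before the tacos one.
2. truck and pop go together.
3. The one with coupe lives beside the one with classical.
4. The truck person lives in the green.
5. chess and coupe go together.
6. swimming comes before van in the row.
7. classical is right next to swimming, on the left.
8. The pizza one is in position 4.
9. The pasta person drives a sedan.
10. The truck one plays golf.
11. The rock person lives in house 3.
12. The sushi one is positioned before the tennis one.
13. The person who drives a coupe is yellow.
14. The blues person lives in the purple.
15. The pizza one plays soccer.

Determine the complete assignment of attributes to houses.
Solution:

House | Food | Sport | Color | Music | Vehicle
----------------------------------------------
  1   | sushi | chess | yellow | jazz | coupe
  2   | pasta | tennis | red | classical | sedan
  3   | tacos | swimming | blue | rock | wagon
  4   | pizza | soccer | purple | blues | van
  5   | curry | golf | green | pop | truck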